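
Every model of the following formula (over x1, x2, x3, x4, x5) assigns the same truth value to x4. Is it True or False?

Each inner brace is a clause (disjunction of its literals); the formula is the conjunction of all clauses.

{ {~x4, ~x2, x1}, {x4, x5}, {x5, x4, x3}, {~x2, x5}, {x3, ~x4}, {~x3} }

False

Suppose x4 = 1.
Unit clause (x3) forces x3 = 1.
That conflicts with the unit clause (~x3).
So every satisfying assignment has x4 = False.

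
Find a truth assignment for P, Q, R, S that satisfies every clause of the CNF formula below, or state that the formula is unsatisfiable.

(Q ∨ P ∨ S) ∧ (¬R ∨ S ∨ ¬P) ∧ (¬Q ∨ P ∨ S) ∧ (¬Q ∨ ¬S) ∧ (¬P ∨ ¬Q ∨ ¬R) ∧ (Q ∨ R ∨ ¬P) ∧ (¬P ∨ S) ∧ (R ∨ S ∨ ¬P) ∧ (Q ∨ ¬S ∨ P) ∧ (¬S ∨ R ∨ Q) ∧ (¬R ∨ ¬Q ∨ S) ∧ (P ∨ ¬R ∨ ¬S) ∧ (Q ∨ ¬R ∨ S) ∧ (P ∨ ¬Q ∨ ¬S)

Case Q = False:
Case P = True:
Unit clause (R) forces R = True.
Unit clause (S) forces S = True.
Every clause now holds.

P ↦ True; Q ↦ False; R ↦ True; S ↦ True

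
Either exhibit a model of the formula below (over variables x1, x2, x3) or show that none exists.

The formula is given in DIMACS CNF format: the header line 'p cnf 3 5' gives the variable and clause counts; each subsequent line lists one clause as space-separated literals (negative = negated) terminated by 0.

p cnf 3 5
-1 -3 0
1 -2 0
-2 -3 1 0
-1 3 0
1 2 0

Try x1 = False.
From the singleton clause (¬x2), x2 = False.
But (x2) is also a unit clause — contradiction.
That branch fails; take x1 = True instead.
From the singleton clause (¬x3), x3 = False.
But (x3) is also a unit clause — contradiction.
Either choice for x1 ends in contradiction.

UNSATISFIABLE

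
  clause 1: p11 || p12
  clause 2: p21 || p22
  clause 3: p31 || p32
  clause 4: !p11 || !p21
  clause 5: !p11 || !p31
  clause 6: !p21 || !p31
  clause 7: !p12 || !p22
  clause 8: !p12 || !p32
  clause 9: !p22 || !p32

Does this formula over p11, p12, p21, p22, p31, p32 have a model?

No, unsatisfiable

Branch on p11: set p11 = true.
From the singleton clause (!p21), p21 = false.
From the singleton clause (p22), p22 = true.
From the singleton clause (!p31), p31 = false.
From the singleton clause (p32), p32 = true.
Now (!p32) is unsatisfied and unit — conflict.
Undo p11 and try p11 = false.
From the singleton clause (p12), p12 = true.
From the singleton clause (!p22), p22 = false.
From the singleton clause (p21), p21 = true.
From the singleton clause (!p31), p31 = false.
From the singleton clause (p32), p32 = true.
Now (!p32) is unsatisfied and unit — conflict.
Both values of p11 lead to a conflict.
No assignment satisfies every clause.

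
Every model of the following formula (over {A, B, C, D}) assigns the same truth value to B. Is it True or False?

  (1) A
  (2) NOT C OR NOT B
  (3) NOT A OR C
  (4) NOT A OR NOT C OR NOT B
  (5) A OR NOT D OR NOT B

False

Suppose B = true.
The clause (A) is unit, so A = true.
The clause (NOT C) is unit, so C = false.
But (C) is also a unit clause — contradiction.
So every satisfying assignment has B = False.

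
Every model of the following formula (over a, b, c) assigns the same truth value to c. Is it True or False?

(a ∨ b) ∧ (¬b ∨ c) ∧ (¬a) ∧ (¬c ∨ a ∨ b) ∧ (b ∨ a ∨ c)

Suppose c = False.
(¬b) alone gives b = False.
(a) alone gives a = True.
But (¬a) is also a unit clause — contradiction.
So every satisfying assignment has c = True.

True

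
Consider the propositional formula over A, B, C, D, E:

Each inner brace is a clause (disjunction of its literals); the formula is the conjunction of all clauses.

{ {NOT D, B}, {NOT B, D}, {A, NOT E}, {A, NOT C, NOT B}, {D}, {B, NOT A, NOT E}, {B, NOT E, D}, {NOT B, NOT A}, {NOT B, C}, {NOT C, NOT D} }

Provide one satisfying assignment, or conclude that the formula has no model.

UNSATISFIABLE

The clause (D) is unit, so D = true.
The clause (B) is unit, so B = true.
The clause (NOT A) is unit, so A = false.
The clause (NOT E) is unit, so E = false.
The clause (NOT C) is unit, so C = false.
Now (C) is unsatisfied and unit — conflict.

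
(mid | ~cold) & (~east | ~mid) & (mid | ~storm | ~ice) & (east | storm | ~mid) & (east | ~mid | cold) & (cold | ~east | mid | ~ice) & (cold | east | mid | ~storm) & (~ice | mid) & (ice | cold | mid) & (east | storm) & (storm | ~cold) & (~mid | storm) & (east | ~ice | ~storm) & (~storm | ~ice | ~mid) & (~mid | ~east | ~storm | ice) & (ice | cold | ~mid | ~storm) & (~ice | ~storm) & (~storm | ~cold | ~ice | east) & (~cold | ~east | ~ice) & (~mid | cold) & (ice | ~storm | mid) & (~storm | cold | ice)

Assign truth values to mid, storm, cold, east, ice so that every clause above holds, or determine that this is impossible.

Branch on mid: set mid = 1.
From the singleton clause (~east), east = 0.
From the singleton clause (storm), storm = 1.
From the singleton clause (cold), cold = 1.
From the singleton clause (~ice), ice = 0.
All clauses are satisfied.

mid=1; storm=1; cold=1; east=0; ice=0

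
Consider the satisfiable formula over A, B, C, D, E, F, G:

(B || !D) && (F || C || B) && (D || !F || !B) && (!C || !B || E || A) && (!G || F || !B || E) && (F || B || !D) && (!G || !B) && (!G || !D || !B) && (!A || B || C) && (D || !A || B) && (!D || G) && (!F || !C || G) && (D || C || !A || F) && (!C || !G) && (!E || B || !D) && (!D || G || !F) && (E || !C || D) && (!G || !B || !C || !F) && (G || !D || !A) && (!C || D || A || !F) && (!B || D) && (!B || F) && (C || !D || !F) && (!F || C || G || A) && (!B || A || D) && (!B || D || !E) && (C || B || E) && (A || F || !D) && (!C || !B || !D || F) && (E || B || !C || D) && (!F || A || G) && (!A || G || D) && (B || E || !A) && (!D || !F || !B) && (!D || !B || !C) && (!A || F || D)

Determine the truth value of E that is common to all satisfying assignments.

True

Suppose E = false.
Case B = true:
(!G) alone gives G = false.
(!D) alone gives D = false.
Now (D) is unsatisfied and unit — conflict.
So B must be the other value — set B = false.
(!D) alone gives D = false.
(!A) alone gives A = false.
(!C) alone gives C = false.
Now (C) is unsatisfied and unit — conflict.
Both values of B lead to a conflict.
So every satisfying assignment has E = True.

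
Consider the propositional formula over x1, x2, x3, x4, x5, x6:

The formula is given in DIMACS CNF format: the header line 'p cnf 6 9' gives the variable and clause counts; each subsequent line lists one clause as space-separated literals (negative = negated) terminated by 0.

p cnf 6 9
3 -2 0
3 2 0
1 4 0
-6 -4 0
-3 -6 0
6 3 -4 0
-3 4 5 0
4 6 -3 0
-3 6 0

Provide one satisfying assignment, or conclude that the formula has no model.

Case x3 = True:
Unit clause (¬x6) forces x6 = False.
But (x6) is also a unit clause — contradiction.
That branch fails; take x3 = False instead.
Unit clause (¬x2) forces x2 = False.
But (x2) is also a unit clause — contradiction.
Both values of x3 lead to a conflict.

UNSATISFIABLE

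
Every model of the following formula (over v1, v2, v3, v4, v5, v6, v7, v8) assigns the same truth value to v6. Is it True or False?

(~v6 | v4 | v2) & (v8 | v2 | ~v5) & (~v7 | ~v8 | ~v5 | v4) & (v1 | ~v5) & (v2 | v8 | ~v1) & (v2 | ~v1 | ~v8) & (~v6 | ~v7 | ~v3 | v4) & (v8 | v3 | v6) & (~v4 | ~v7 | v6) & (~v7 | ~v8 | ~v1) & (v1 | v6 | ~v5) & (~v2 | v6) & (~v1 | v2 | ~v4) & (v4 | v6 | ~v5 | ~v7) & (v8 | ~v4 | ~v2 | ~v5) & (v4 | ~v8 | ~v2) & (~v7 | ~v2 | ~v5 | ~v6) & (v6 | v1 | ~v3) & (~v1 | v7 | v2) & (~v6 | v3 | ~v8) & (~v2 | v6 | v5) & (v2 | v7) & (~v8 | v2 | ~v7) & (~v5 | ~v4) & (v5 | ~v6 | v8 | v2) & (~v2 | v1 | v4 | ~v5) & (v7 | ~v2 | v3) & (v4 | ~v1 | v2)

True

Suppose v6 = 0.
Unit clause (~v2) forces v2 = 0.
Unit clause (v7) forces v7 = 1.
Unit clause (~v4) forces v4 = 0.
Unit clause (~v5) forces v5 = 0.
Unit clause (~v8) forces v8 = 0.
Unit clause (~v1) forces v1 = 0.
Unit clause (v3) forces v3 = 1.
Now (~v3) is unsatisfied and unit — conflict.
So every satisfying assignment has v6 = True.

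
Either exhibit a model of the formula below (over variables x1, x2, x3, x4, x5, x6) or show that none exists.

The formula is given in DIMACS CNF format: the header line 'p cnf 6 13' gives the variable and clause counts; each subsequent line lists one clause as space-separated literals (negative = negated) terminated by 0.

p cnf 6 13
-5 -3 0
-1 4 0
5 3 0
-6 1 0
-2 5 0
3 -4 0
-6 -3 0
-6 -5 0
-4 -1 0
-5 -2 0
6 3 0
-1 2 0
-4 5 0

Branch on x5: set x5 = False.
(x3) alone gives x3 = True.
(¬x2) alone gives x2 = False.
(¬x6) alone gives x6 = False.
(¬x1) alone gives x1 = False.
(¬x4) alone gives x4 = False.
Every clause now holds.

x1: False,  x2: False,  x3: True,  x4: False,  x5: False,  x6: False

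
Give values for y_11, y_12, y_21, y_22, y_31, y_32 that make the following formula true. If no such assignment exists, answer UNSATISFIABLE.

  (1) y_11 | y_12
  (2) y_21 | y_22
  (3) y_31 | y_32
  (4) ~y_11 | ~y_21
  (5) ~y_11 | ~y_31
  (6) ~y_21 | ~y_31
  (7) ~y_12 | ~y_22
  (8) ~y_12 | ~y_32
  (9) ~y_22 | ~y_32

Branch on y_11: set y_11 = 1.
The clause (~y_21) is unit, so y_21 = 0.
The clause (y_22) is unit, so y_22 = 1.
The clause (~y_31) is unit, so y_31 = 0.
The clause (y_32) is unit, so y_32 = 1.
But (~y_32) is also a unit clause — contradiction.
Undo y_11 and try y_11 = 0.
The clause (y_12) is unit, so y_12 = 1.
The clause (~y_22) is unit, so y_22 = 0.
The clause (y_21) is unit, so y_21 = 1.
The clause (~y_31) is unit, so y_31 = 0.
The clause (y_32) is unit, so y_32 = 1.
But (~y_32) is also a unit clause — contradiction.
Both values of y_11 lead to a conflict.

UNSATISFIABLE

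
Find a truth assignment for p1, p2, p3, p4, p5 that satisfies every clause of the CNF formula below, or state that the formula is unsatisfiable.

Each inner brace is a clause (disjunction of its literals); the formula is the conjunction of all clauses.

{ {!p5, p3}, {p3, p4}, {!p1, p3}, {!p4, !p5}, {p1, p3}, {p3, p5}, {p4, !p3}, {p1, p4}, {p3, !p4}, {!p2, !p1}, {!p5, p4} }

p1: false,  p2: true,  p3: true,  p4: true,  p5: false

Suppose p5 = false.
The clause (p3) is unit, so p3 = true.
The clause (p4) is unit, so p4 = true.
Suppose p2 = true.
The clause (!p1) is unit, so p1 = false.
All clauses are satisfied.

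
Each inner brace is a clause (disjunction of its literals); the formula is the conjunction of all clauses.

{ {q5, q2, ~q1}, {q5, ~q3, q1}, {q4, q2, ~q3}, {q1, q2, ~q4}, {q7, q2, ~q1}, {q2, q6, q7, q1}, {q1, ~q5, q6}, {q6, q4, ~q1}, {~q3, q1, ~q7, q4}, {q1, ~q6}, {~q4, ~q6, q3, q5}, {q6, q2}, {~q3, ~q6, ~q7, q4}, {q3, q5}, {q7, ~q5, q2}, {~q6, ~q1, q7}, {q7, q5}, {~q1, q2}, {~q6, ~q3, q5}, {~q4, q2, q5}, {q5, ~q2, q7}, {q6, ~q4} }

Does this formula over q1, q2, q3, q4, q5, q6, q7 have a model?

Satisfiable

Suppose q1 = 1.
From the singleton clause (q2), q2 = 1.
Suppose q6 = 1.
From the singleton clause (q7), q7 = 1.
Suppose q3 = 0.
From the singleton clause (q5), q5 = 1.
All clauses hold; q4 can take either value.
A satisfying assignment: q1: 1,  q2: 1,  q3: 0,  q4: 1,  q5: 1,  q6: 1,  q7: 1.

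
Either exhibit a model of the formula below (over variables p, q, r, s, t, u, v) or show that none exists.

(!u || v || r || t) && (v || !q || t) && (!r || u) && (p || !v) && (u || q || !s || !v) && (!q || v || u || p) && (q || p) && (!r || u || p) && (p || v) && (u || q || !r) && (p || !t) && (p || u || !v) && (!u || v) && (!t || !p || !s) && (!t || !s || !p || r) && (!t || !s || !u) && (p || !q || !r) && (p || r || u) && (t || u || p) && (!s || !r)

p ↦ true, q ↦ true, r ↦ true, s ↦ false, t ↦ false, u ↦ true, v ↦ true

Try r = true.
(u) alone gives u = true.
(v) alone gives v = true.
(p) alone gives p = true.
(!s) alone gives s = false.
Every clause is now satisfied; q, t are unconstrained.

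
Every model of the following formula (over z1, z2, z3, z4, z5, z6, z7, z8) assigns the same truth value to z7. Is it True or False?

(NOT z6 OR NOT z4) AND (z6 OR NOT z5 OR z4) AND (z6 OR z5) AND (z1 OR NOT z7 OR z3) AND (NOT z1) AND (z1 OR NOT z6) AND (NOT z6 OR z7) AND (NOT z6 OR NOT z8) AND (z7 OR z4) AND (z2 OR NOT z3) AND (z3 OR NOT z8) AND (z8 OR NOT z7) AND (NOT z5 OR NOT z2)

False

Suppose z7 = true.
(NOT z1) alone gives z1 = false.
(z3) alone gives z3 = true.
(NOT z6) alone gives z6 = false.
(z5) alone gives z5 = true.
(z4) alone gives z4 = true.
(z2) alone gives z2 = true.
That conflicts with the unit clause (NOT z2).
So every satisfying assignment has z7 = False.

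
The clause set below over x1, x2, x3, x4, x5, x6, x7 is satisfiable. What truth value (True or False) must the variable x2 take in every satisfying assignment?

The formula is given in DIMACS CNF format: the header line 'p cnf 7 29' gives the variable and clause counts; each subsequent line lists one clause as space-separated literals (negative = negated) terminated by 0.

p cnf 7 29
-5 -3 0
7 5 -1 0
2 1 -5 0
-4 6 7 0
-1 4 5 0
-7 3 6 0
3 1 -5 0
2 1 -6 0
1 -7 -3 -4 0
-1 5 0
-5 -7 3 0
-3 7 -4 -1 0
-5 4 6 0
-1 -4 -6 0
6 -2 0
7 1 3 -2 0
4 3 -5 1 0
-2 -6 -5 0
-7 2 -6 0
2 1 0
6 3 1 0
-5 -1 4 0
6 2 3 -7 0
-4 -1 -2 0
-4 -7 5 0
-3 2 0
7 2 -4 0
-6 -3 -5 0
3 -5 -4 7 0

Suppose x2 = False.
(x1) alone gives x1 = True.
(x5) alone gives x5 = True.
(¬x3) alone gives x3 = False.
(¬x7) alone gives x7 = False.
(x4) alone gives x4 = True.
That conflicts with the unit clause (¬x4).
So every satisfying assignment has x2 = True.

True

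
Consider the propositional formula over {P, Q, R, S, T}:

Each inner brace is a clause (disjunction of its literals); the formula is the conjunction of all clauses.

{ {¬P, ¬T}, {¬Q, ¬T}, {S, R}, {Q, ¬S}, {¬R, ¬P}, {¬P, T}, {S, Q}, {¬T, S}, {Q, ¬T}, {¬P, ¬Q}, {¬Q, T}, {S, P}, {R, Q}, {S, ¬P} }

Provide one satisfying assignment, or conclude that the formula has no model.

Branch on P: set P = False.
From the singleton clause (S), S = True.
From the singleton clause (Q), Q = True.
From the singleton clause (¬T), T = False.
Now (T) is unsatisfied and unit — conflict.
So P must be the other value — set P = True.
From the singleton clause (¬T), T = False.
Now (T) is unsatisfied and unit — conflict.
Neither P = True nor P = False works.

UNSATISFIABLE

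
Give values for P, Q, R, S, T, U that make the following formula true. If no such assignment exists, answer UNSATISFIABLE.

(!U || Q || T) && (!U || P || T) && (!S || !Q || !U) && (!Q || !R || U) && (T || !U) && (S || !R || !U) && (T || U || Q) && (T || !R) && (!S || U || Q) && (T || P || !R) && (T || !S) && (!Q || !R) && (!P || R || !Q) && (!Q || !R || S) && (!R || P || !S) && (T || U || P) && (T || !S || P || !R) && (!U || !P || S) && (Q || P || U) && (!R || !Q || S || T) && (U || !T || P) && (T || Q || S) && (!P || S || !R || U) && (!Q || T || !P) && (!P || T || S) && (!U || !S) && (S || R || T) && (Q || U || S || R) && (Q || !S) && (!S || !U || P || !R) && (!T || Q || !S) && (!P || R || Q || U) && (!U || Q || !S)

Branch on T: set T = true.
Branch on Q: set Q = true.
From the singleton clause (!R), R = false.
From the singleton clause (!P), P = false.
From the singleton clause (U), U = true.
From the singleton clause (!S), S = false.
All clauses are satisfied.

P ↦ false, Q ↦ true, R ↦ false, S ↦ false, T ↦ true, U ↦ true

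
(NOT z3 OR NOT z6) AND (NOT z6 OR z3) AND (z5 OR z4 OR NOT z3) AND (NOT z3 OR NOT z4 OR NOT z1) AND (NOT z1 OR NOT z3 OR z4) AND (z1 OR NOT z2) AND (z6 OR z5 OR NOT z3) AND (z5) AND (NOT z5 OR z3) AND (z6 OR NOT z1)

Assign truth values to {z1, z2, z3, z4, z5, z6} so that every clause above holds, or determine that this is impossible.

The clause (z5) is unit, so z5 = true.
The clause (z3) is unit, so z3 = true.
The clause (NOT z6) is unit, so z6 = false.
The clause (NOT z1) is unit, so z1 = false.
The clause (NOT z2) is unit, so z2 = false.
Every clause is now satisfied; z4 is unconstrained.

z1: false,  z2: false,  z3: true,  z4: false,  z5: true,  z6: false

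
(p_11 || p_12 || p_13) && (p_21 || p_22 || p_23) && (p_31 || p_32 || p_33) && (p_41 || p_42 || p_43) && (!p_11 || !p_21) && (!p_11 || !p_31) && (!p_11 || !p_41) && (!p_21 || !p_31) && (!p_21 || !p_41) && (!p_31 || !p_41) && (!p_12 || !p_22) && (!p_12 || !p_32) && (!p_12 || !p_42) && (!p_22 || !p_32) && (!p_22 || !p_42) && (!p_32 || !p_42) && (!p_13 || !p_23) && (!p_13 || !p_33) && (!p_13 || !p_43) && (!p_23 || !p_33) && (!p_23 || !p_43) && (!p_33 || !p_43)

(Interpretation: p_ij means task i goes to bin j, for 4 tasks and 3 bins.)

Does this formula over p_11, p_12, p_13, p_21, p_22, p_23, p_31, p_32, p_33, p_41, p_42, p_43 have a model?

Suppose p_11 = false.
Suppose p_12 = true.
The clause (!p_22) is unit, so p_22 = false.
The clause (!p_32) is unit, so p_32 = false.
The clause (!p_42) is unit, so p_42 = false.
Suppose p_21 = true.
The clause (!p_31) is unit, so p_31 = false.
The clause (p_33) is unit, so p_33 = true.
The clause (!p_41) is unit, so p_41 = false.
The clause (p_43) is unit, so p_43 = true.
That conflicts with the unit clause (!p_43).
Undo p_21 and try p_21 = false.
The clause (p_23) is unit, so p_23 = true.
The clause (!p_13) is unit, so p_13 = false.
The clause (!p_33) is unit, so p_33 = false.
The clause (p_31) is unit, so p_31 = true.
The clause (!p_41) is unit, so p_41 = false.
The clause (p_43) is unit, so p_43 = true.
That conflicts with the unit clause (!p_43).
Either choice for p_21 ends in contradiction.
Undo p_12 and try p_12 = false.
The clause (p_13) is unit, so p_13 = true.
The clause (!p_23) is unit, so p_23 = false.
The clause (!p_33) is unit, so p_33 = false.
The clause (!p_43) is unit, so p_43 = false.
Suppose p_21 = true.
The clause (!p_31) is unit, so p_31 = false.
The clause (p_32) is unit, so p_32 = true.
The clause (!p_41) is unit, so p_41 = false.
The clause (p_42) is unit, so p_42 = true.
That conflicts with the unit clause (!p_42).
Undo p_21 and try p_21 = false.
The clause (p_22) is unit, so p_22 = true.
The clause (!p_32) is unit, so p_32 = false.
The clause (p_31) is unit, so p_31 = true.
The clause (!p_41) is unit, so p_41 = false.
The clause (p_42) is unit, so p_42 = true.
That conflicts with the unit clause (!p_42).
Either choice for p_21 ends in contradiction.
Either choice for p_12 ends in contradiction.
Undo p_11 and try p_11 = true.
The clause (!p_21) is unit, so p_21 = false.
The clause (!p_31) is unit, so p_31 = false.
The clause (!p_41) is unit, so p_41 = false.
Suppose p_22 = true.
The clause (!p_12) is unit, so p_12 = false.
The clause (!p_32) is unit, so p_32 = false.
The clause (p_33) is unit, so p_33 = true.
The clause (!p_42) is unit, so p_42 = false.
The clause (p_43) is unit, so p_43 = true.
That conflicts with the unit clause (!p_43).
Undo p_22 and try p_22 = false.
The clause (p_23) is unit, so p_23 = true.
The clause (!p_13) is unit, so p_13 = false.
The clause (!p_33) is unit, so p_33 = false.
The clause (p_32) is unit, so p_32 = true.
The clause (!p_12) is unit, so p_12 = false.
The clause (!p_42) is unit, so p_42 = false.
The clause (p_43) is unit, so p_43 = true.
That conflicts with the unit clause (!p_43).
Either choice for p_22 ends in contradiction.
Either choice for p_11 ends in contradiction.
No assignment satisfies every clause.

No, unsatisfiable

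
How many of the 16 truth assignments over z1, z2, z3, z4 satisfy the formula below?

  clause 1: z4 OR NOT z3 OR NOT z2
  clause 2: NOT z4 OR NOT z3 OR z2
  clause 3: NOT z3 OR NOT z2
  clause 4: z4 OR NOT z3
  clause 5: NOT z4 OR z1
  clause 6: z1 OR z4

4

There are 2^4 = 16 truth assignments over (z1, z2, z3, z4).
Check each against the 6 clauses (columns in the order z1, z2, z3, z4):
  F F F F  ✗ fails (z1 OR z4)
  F F F T  ✗ fails (NOT z4 OR z1)
  F F T F  ✗ fails (z4 OR NOT z3)
  F F T T  ✗ fails (NOT z4 OR NOT z3 OR z2)
  F T F F  ✗ fails (z1 OR z4)
  F T F T  ✗ fails (NOT z4 OR z1)
  F T T F  ✗ fails (z4 OR NOT z3 OR NOT z2)
  F T T T  ✗ fails (NOT z3 OR NOT z2)
  T F F F  ✓ satisfies all
  T F F T  ✓ satisfies all
  T F T F  ✗ fails (z4 OR NOT z3)
  T F T T  ✗ fails (NOT z4 OR NOT z3 OR z2)
  T T F F  ✓ satisfies all
  T T F T  ✓ satisfies all
  T T T F  ✗ fails (z4 OR NOT z3 OR NOT z2)
  T T T T  ✗ fails (NOT z3 OR NOT z2)
4 of the 16 rows are models.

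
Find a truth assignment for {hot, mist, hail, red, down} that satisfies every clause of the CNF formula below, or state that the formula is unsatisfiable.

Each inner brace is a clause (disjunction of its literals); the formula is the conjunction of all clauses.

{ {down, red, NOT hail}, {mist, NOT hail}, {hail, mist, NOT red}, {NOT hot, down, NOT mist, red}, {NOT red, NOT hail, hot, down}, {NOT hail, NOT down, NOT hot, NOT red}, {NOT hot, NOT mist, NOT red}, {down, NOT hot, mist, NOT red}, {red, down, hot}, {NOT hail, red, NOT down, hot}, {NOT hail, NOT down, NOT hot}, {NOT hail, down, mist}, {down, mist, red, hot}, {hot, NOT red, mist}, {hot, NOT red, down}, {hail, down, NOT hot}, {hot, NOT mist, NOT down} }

Case mist = true:
Case hot = true:
The clause (NOT red) is unit, so red = false.
The clause (down) is unit, so down = true.
The clause (NOT hail) is unit, so hail = false.
All clauses are satisfied.

hot: true; mist: true; hail: false; red: false; down: true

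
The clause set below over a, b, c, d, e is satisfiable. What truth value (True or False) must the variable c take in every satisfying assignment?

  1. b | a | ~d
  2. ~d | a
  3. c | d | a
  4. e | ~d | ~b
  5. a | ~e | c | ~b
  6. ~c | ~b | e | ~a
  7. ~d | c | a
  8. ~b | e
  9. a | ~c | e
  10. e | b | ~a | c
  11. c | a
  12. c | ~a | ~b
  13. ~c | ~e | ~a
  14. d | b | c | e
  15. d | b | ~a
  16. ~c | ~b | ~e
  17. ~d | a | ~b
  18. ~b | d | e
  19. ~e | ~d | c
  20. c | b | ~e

True

Suppose c = 0.
From the singleton clause (a), a = 1.
From the singleton clause (~b), b = 0.
From the singleton clause (e), e = 1.
But (~e) is also a unit clause — contradiction.
So every satisfying assignment has c = True.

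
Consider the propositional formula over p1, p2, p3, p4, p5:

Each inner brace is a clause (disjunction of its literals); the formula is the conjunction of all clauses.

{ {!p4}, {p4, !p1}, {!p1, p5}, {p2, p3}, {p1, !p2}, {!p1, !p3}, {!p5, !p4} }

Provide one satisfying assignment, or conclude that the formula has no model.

Unit clause (!p4) forces p4 = false.
Unit clause (!p1) forces p1 = false.
Unit clause (!p2) forces p2 = false.
Unit clause (p3) forces p3 = true.
No clause remains; p5 is free.

p1 ↦ false, p2 ↦ false, p3 ↦ true, p4 ↦ false, p5 ↦ false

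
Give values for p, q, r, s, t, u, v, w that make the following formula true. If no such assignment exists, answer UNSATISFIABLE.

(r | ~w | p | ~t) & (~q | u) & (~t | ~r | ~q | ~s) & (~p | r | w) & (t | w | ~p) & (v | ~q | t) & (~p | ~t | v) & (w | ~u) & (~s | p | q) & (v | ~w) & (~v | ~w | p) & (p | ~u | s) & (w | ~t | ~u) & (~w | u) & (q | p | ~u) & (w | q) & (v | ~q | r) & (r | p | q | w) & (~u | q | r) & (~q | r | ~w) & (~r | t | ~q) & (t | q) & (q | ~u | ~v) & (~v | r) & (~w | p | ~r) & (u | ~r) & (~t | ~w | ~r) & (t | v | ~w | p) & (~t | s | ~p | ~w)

UNSATISFIABLE

Branch on q: set q = 0.
The clause (w) is unit, so w = 1.
The clause (v) is unit, so v = 1.
The clause (p) is unit, so p = 1.
The clause (u) is unit, so u = 1.
That conflicts with the unit clause (~u).
So q must be the other value — set q = 1.
The clause (u) is unit, so u = 1.
The clause (w) is unit, so w = 1.
The clause (v) is unit, so v = 1.
The clause (p) is unit, so p = 1.
The clause (r) is unit, so r = 1.
The clause (t) is unit, so t = 1.
That conflicts with the unit clause (~t).
Either choice for q ends in contradiction.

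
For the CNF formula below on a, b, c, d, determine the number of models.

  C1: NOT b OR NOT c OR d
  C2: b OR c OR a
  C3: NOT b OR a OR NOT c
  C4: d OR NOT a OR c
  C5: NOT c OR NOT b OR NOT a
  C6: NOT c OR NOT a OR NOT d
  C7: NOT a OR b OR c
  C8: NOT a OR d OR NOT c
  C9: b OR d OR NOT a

5

There are 2^4 = 16 truth assignments over (a, b, c, d).
Check each against the 9 clauses (columns in the order a, b, c, d):
  F F F F  ✗ fails (b OR c OR a)
  F F F T  ✗ fails (b OR c OR a)
  F F T F  ✓ satisfies all
  F F T T  ✓ satisfies all
  F T F F  ✓ satisfies all
  F T F T  ✓ satisfies all
  F T T F  ✗ fails (NOT b OR NOT c OR d)
  F T T T  ✗ fails (NOT b OR a OR NOT c)
  T F F F  ✗ fails (d OR NOT a OR c)
  T F F T  ✗ fails (NOT a OR b OR c)
  T F T F  ✗ fails (NOT a OR d OR NOT c)
  T F T T  ✗ fails (NOT c OR NOT a OR NOT d)
  T T F F  ✗ fails (d OR NOT a OR c)
  T T F T  ✓ satisfies all
  T T T F  ✗ fails (NOT b OR NOT c OR d)
  T T T T  ✗ fails (NOT c OR NOT b OR NOT a)
5 of the 16 rows are models.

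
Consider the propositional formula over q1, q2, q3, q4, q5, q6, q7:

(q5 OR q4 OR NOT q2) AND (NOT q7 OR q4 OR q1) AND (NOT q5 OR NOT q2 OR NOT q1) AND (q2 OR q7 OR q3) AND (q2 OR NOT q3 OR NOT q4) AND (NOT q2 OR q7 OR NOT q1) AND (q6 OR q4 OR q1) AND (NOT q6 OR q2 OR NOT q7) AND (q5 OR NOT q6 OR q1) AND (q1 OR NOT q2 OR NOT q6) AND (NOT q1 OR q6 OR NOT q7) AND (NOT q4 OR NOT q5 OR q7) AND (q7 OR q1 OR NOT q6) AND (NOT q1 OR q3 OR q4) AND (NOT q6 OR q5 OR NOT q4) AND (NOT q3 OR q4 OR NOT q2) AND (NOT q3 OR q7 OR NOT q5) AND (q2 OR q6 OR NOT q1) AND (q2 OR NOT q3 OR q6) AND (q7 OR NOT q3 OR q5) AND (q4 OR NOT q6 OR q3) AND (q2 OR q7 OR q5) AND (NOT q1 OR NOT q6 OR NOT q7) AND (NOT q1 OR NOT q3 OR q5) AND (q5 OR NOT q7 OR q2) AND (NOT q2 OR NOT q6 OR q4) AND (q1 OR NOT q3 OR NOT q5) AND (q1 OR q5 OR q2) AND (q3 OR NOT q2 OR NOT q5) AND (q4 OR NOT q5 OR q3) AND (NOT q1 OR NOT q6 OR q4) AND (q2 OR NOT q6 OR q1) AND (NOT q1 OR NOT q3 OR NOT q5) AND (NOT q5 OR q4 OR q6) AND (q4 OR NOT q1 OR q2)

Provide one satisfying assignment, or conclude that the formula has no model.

Suppose q5 = false.
Suppose q4 = true.
(NOT q6) alone gives q6 = false.
Suppose q2 = true.
Suppose q7 = true.
(NOT q1) alone gives q1 = false.
All clauses hold; q3 can take either value.

q1=false, q2=true, q3=true, q4=true, q5=false, q6=false, q7=true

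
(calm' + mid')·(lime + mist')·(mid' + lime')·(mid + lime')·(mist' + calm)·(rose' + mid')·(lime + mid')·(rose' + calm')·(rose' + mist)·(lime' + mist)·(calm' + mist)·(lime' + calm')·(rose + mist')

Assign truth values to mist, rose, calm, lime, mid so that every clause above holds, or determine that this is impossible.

Branch on calm: set calm = 0.
(mist') alone gives mist = 0.
(rose') alone gives rose = 0.
(lime') alone gives lime = 0.
(mid') alone gives mid = 0.
Every clause now holds.

mist=0; rose=0; calm=0; lime=0; mid=0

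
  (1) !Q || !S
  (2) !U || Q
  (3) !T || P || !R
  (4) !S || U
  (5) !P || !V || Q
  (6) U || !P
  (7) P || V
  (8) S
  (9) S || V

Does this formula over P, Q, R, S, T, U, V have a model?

No

Unit clause (S) forces S = true.
Unit clause (!Q) forces Q = false.
Unit clause (!U) forces U = false.
But (U) is also a unit clause — contradiction.
No assignment satisfies every clause.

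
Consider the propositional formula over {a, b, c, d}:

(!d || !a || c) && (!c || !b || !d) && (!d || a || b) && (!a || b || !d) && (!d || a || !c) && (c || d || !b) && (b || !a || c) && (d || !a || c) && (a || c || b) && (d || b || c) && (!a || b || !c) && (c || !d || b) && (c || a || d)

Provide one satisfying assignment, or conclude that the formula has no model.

Branch on d: set d = true.
Branch on a: set a = false.
From the singleton clause (b), b = true.
From the singleton clause (!c), c = false.
This assignment satisfies each clause.

a: false; b: true; c: false; d: true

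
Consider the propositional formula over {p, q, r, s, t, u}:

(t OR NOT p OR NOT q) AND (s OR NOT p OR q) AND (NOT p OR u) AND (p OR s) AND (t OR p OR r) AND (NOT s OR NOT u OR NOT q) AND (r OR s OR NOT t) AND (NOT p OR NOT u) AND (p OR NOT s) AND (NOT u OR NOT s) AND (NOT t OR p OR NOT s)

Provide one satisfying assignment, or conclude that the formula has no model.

UNSATISFIABLE

Case p = false:
Unit clause (s) forces s = true.
That conflicts with the unit clause (NOT s).
So p must be the other value — set p = true.
Unit clause (u) forces u = true.
That conflicts with the unit clause (NOT u).
Neither p = true nor p = false works.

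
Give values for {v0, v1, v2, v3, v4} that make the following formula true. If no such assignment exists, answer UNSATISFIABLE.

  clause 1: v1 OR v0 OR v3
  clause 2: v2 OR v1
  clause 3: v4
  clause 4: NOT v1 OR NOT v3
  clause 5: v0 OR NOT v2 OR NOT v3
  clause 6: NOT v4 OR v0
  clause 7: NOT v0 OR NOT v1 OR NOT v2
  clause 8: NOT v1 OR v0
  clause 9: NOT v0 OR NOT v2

The clause (v4) is unit, so v4 = true.
The clause (v0) is unit, so v0 = true.
The clause (NOT v2) is unit, so v2 = false.
The clause (v1) is unit, so v1 = true.
The clause (NOT v3) is unit, so v3 = false.
This assignment satisfies each clause.

v0: true, v1: true, v2: false, v3: false, v4: true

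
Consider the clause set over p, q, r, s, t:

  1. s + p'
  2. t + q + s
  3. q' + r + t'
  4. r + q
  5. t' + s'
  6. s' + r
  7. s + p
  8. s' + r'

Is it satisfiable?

Suppose s = 1.
(t') alone gives t = 0.
(r) alone gives r = 1.
But (r') is also a unit clause — contradiction.
So s must be the other value — set s = 0.
(p') alone gives p = 0.
But (p) is also a unit clause — contradiction.
Either choice for s ends in contradiction.
No assignment satisfies every clause.

No, unsatisfiable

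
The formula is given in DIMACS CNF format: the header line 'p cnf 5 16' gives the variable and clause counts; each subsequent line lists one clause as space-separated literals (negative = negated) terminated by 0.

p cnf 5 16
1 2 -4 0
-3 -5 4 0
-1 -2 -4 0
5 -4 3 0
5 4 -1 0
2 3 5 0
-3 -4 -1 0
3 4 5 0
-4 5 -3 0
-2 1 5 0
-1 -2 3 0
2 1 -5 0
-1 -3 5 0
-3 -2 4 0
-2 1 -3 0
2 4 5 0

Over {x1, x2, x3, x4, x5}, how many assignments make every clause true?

There are 2^5 = 32 truth assignments over (x1, x2, x3, x4, x5).
Split on x5. With x5 = True, the clauses containing x5 are satisfied and ¬x5 drops from the rest; 4 of the 2^4 = 16 assignments to the other variables satisfy what remains.
With x5 = False, by the same count on the reduced clause set, 0 assignments work.
(One model: x1=F, x2=T, x3=F, x4=F, x5=T.)
Total: 4 + 0 = 4.

4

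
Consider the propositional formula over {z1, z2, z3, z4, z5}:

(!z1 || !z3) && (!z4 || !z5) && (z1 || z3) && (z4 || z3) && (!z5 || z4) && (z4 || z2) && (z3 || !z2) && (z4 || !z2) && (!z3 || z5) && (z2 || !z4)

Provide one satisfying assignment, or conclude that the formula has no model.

Try z1 = false.
Unit clause (z3) forces z3 = true.
Unit clause (z5) forces z5 = true.
Unit clause (!z4) forces z4 = false.
Now (z4) is unsatisfied and unit — conflict.
Backtrack on z1: now try z1 = true.
Unit clause (!z3) forces z3 = false.
Unit clause (z4) forces z4 = true.
Unit clause (!z5) forces z5 = false.
Unit clause (!z2) forces z2 = false.
Now (z2) is unsatisfied and unit — conflict.
Either choice for z1 ends in contradiction.

UNSATISFIABLE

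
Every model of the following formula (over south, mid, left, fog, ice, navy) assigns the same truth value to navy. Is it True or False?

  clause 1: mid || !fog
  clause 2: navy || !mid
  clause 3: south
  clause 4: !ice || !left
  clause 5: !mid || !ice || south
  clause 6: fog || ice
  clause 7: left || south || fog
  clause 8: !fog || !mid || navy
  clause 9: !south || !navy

Suppose navy = true.
From the singleton clause (south), south = true.
But (!south) is also a unit clause — contradiction.
So every satisfying assignment has navy = False.

False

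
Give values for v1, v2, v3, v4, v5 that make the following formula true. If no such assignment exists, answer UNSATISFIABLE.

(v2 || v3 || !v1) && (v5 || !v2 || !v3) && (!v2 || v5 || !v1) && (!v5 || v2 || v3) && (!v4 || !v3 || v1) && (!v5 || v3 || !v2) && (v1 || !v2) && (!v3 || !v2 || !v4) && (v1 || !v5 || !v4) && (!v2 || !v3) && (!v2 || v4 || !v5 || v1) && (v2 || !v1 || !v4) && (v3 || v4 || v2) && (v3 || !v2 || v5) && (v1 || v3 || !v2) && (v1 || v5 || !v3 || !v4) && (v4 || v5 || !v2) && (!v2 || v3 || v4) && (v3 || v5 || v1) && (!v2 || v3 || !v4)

v1: true,  v2: false,  v3: true,  v4: false,  v5: true

Suppose v1 = true.
Suppose v2 = false.
The clause (v3) is unit, so v3 = true.
The clause (!v4) is unit, so v4 = false.
All clauses hold; v5 can take either value.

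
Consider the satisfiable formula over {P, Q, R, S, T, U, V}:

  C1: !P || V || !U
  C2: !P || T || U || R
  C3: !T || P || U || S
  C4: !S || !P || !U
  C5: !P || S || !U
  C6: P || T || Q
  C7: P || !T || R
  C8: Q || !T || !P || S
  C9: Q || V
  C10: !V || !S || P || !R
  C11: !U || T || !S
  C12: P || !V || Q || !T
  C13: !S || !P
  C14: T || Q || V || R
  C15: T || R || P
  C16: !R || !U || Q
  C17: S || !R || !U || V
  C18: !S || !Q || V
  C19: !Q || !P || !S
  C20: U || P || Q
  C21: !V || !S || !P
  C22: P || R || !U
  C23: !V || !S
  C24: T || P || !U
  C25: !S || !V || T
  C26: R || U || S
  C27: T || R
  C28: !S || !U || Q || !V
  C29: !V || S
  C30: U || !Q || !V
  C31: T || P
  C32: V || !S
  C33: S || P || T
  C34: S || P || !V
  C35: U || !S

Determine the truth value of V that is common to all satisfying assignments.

Suppose V = true.
From the singleton clause (!S), S = false.
But (S) is also a unit clause — contradiction.
So every satisfying assignment has V = False.

False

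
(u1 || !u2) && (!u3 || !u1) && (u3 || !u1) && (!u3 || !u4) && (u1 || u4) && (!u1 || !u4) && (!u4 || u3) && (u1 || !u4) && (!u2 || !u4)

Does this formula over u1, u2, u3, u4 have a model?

No

Try u1 = true.
Unit clause (!u3) forces u3 = false.
But (u3) is also a unit clause — contradiction.
Backtrack on u1: now try u1 = false.
Unit clause (!u2) forces u2 = false.
Unit clause (u4) forces u4 = true.
But (!u4) is also a unit clause — contradiction.
Both values of u1 lead to a conflict.
No assignment satisfies every clause.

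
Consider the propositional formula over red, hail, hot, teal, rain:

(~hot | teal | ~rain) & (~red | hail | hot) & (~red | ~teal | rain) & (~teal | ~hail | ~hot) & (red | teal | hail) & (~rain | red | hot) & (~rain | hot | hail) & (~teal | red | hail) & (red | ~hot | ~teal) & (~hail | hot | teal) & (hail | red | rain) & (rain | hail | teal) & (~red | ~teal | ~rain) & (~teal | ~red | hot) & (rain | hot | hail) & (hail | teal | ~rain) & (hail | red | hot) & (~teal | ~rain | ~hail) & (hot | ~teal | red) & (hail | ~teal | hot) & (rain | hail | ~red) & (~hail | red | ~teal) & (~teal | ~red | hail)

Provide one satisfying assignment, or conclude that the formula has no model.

Suppose hot = 1.
Suppose teal = 0.
(~rain) alone gives rain = 0.
(hail) alone gives hail = 1.
No clause remains; red is free.

red: 1, hail: 1, hot: 1, teal: 0, rain: 0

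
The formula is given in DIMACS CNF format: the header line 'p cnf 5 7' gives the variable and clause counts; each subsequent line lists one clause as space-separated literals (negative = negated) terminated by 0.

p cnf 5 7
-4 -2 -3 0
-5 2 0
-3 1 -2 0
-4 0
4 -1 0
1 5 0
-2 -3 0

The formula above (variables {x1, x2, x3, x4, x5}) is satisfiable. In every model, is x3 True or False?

Suppose x3 = True.
From the singleton clause (¬x4), x4 = False.
From the singleton clause (¬x1), x1 = False.
From the singleton clause (¬x2), x2 = False.
From the singleton clause (¬x5), x5 = False.
Now (x5) is unsatisfied and unit — conflict.
So every satisfying assignment has x3 = False.

False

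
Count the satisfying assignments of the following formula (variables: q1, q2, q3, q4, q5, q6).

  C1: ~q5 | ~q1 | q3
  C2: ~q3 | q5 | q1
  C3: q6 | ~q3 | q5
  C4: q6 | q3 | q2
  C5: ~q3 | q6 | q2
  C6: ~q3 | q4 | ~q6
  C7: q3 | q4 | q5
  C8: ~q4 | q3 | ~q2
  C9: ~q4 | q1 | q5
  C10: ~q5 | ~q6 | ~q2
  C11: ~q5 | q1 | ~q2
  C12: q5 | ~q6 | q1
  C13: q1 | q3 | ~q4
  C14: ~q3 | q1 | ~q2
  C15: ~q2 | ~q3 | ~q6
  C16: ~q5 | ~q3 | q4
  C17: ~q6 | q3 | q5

5

There are 2^6 = 64 truth assignments over (q1, q2, q3, q4, q5, q6).
Split on q2. With q2 = 1, the clauses containing q2 are satisfied and ~q2 drops from the rest; 1 of the 2^5 = 32 assignments to the other variables satisfy what remains.
With q2 = 0, by the same count on the reduced clause set, 4 assignments work.
Total: 1 + 4 = 5.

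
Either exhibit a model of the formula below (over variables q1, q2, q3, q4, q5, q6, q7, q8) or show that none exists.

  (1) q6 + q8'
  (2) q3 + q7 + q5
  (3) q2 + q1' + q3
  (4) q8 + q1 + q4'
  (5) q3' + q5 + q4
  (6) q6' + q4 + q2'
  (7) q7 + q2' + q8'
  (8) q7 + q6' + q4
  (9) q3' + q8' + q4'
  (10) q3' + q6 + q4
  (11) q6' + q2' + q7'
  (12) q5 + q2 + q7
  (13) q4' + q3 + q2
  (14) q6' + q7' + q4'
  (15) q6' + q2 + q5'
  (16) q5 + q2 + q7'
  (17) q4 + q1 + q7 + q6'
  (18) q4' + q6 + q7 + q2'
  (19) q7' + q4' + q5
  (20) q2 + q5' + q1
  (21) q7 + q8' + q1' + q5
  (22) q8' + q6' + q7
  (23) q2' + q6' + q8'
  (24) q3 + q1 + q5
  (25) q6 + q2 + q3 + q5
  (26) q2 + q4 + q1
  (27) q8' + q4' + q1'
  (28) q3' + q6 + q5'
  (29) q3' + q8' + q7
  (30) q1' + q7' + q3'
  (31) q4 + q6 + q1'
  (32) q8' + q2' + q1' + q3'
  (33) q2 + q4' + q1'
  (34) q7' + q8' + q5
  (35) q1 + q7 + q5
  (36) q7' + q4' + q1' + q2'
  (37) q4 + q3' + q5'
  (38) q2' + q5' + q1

Try q6 = 1.
Try q4 = 1.
Unit clause (q7') forces q7 = 0.
Unit clause (q8') forces q8 = 0.
Unit clause (q1) forces q1 = 1.
Unit clause (q2) forces q2 = 1.
Try q3 = 0.
Unit clause (q5) forces q5 = 1.
All clauses are satisfied.

q1 ↦ 1, q2 ↦ 1, q3 ↦ 0, q4 ↦ 1, q5 ↦ 1, q6 ↦ 1, q7 ↦ 0, q8 ↦ 0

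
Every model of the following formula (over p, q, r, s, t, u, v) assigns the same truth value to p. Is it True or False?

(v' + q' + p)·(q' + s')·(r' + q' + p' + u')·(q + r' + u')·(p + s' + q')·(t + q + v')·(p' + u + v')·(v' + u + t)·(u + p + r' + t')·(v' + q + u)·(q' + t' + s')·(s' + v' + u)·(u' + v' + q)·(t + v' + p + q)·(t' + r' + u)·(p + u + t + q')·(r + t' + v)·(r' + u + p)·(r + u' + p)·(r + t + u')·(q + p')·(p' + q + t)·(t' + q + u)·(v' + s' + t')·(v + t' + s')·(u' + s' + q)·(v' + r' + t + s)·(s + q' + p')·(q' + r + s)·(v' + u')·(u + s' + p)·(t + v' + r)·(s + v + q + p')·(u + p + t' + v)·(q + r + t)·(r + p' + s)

False

Suppose p = 1.
The clause (q) is unit, so q = 1.
The clause (s') is unit, so s = 0.
But (s) is also a unit clause — contradiction.
So every satisfying assignment has p = False.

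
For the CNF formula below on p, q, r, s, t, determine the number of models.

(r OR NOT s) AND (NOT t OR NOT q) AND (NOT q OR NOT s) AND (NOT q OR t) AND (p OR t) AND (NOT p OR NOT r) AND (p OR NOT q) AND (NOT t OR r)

There are 2^5 = 32 truth assignments over (p, q, r, s, t).
Split on r. With r = true, the clauses containing r are satisfied and NOT r drops from the rest; 2 of the 2^4 = 16 assignments to the other variables satisfy what remains.
With r = false, by the same count on the reduced clause set, 1 assignment works.
(One model: p=F, q=F, r=T, s=F, t=T.)
Total: 2 + 1 = 3.

3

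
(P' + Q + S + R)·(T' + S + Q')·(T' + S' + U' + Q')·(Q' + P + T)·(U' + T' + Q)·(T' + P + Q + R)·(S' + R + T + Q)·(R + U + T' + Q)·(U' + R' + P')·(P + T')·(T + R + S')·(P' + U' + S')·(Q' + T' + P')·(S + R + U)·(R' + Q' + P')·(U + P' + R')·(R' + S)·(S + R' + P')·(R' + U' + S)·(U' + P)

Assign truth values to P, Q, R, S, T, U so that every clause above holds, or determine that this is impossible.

P ↦ 1,  Q ↦ 1,  R ↦ 0,  S ↦ 0,  T ↦ 0,  U ↦ 1

Suppose P = 1.
Suppose U = 1.
Unit clause (R') forces R = 0.
Unit clause (S') forces S = 0.
Unit clause (Q) forces Q = 1.
Unit clause (T') forces T = 0.
All clauses are satisfied.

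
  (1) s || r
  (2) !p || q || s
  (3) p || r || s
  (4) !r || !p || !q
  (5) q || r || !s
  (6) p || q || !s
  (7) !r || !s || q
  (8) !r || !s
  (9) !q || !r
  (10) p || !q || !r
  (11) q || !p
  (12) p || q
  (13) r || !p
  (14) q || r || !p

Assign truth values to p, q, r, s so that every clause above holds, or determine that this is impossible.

p ↦ false; q ↦ true; r ↦ false; s ↦ true

Suppose s = true.
(!r) alone gives r = false.
(q) alone gives q = true.
(!p) alone gives p = false.
This assignment satisfies each clause.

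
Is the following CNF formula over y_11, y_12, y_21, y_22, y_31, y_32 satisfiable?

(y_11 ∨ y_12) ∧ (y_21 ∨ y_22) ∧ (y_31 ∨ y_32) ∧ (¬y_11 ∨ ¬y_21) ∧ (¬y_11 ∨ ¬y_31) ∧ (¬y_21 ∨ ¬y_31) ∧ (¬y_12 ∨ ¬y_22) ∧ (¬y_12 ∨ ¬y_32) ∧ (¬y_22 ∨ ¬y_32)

Case y_11 = True:
The clause (¬y_21) is unit, so y_21 = False.
The clause (y_22) is unit, so y_22 = True.
The clause (¬y_31) is unit, so y_31 = False.
The clause (y_32) is unit, so y_32 = True.
Now (¬y_32) is unsatisfied and unit — conflict.
That branch fails; take y_11 = False instead.
The clause (y_12) is unit, so y_12 = True.
The clause (¬y_22) is unit, so y_22 = False.
The clause (y_21) is unit, so y_21 = True.
The clause (¬y_31) is unit, so y_31 = False.
The clause (y_32) is unit, so y_32 = True.
Now (¬y_32) is unsatisfied and unit — conflict.
Neither y_11 = True nor y_11 = False works.
No assignment satisfies every clause.

No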